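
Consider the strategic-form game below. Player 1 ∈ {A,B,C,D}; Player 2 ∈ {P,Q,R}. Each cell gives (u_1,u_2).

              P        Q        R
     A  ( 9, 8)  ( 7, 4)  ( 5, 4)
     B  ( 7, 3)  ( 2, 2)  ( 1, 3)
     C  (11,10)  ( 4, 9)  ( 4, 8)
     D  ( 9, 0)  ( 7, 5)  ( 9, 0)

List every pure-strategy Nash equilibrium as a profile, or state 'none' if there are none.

(A,P): not NE [P1→C gives 11>9]
(A,Q): not NE [P2→P gives 8>4]
(A,R): not NE [P1→D gives 9>5; P2→P gives 8>4]
(B,P): not NE [P1→C gives 11>7]
(B,Q): not NE [P1→D gives 7>2; P2→R gives 3>2]
(B,R): not NE [P1→D gives 9>1]
(C,P): NE
(C,Q): not NE [P1→D gives 7>4; P2→P gives 10>9]
(C,R): not NE [P1→D gives 9>4; P2→P gives 10>8]
(D,P): not NE [P1→C gives 11>9; P2→Q gives 5>0]
(D,Q): NE
(D,R): not NE [P2→Q gives 5>0]

Nash profiles: (C,P), (D,Q)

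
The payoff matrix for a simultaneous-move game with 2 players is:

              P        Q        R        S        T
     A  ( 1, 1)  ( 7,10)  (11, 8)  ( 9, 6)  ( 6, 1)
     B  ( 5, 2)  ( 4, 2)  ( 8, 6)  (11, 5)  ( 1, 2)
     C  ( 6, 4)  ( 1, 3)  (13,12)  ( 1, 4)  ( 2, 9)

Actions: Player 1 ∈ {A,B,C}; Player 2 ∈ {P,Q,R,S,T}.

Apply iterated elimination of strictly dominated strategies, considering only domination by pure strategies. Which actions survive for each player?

P2 drop P (R beats it: A:8>1 B:6>2 C:12>4)
P2 drop S (R beats it: A:8>6 B:6>5 C:12>4)
P1 drop B (A beats it: Q:7>4 R:11>8 T:6>1)
P2 drop T (R beats it: A:8>1 C:12>9)
P1→{A,C} P2→{Q,R}

Survivors P1:{A,C} P2:{Q,R}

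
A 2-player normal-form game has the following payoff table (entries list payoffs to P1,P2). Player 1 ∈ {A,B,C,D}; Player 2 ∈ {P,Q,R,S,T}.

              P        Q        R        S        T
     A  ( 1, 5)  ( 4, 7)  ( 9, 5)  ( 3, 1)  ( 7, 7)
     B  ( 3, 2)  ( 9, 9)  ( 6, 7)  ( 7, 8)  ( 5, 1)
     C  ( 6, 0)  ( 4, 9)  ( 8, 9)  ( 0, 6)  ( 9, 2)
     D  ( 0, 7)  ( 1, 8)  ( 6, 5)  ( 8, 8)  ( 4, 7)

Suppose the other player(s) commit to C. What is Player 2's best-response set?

u_2(P vs C) = 0
u_2(Q vs C) = 9
u_2(R vs C) = 9
u_2(S vs C) = 6
u_2(T vs C) = 2
max payoff 9 at {Q,R}

BR_2 = {Q,R}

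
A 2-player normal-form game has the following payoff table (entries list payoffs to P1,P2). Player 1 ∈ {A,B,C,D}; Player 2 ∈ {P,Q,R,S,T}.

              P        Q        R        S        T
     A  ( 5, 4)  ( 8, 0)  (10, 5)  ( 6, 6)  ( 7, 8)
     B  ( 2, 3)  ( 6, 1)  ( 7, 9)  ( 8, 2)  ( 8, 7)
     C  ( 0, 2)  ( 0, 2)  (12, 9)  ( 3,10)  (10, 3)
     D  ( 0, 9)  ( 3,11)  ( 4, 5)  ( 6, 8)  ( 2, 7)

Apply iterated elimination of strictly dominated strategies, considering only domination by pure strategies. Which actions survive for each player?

IESDS → P1:{A,B,C} P2:{R,S,T}

P1 drop D (B beats it: P:2>0 Q:6>3 R:7>4 S:8>6 T:8>2)
P2 drop P (R beats it: A:5>4 B:9>3 C:9>2)
P2 drop Q (R beats it: A:5>0 B:9>1 C:9>2)
P1→{A,B,C} P2→{R,S,T}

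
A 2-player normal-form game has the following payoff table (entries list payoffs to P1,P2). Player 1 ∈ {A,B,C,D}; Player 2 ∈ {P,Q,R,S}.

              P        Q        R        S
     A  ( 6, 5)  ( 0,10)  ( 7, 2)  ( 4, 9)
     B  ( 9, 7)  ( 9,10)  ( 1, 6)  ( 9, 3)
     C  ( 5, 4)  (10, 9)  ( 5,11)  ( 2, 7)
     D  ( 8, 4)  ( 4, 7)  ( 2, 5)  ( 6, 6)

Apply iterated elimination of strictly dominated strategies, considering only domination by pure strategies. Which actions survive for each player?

Remaining: P1:{A,C} P2:{Q,R}

P2 drop P (Q beats it: A:10>5 B:10>7 C:9>4 D:7>4)
P2 drop S (Q beats it: A:10>9 B:10>3 C:9>7 D:7>6)
P1 drop B (C beats it: Q:10>9 R:5>1)
P1 drop D (C beats it: Q:10>4 R:5>2)
P1→{A,C} P2→{Q,R}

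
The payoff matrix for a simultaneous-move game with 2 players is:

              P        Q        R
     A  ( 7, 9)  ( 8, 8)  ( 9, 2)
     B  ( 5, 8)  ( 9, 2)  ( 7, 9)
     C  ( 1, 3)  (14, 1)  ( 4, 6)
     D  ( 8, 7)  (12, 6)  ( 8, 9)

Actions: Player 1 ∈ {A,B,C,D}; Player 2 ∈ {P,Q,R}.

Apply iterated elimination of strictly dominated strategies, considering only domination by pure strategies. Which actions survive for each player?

P1 drop B (D beats it: P:8>5 Q:12>9 R:8>7)
P2 drop Q (P beats it: A:9>8 C:3>1 D:7>6)
P1 drop C (A beats it: P:7>1 R:9>4)
P1→{A,D} P2→{P,R}

Remaining: P1:{A,D} P2:{P,R}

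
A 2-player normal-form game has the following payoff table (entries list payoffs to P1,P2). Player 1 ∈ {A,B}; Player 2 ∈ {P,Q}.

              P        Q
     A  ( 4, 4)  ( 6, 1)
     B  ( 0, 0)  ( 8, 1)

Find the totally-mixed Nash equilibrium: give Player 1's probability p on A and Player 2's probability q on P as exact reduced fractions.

(p,q) = (1/4, 1/3)

P1 indiff ⇒ q·4+(1-q)·6 = q·0+(1-q)·8 ⇒ q(4) = (1-q)(2) ⇒ q = 1/3
P2 indiff ⇒ p·4+(1-p)·0 = p·1+(1-p)·1 ⇒ p(3) = (1-p)(1) ⇒ p = 1/4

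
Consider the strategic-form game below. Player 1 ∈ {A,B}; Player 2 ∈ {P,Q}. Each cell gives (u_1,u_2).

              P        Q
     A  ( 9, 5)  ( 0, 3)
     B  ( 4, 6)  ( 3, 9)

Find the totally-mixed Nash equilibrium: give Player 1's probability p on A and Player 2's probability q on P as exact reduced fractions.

P1 indiff ⇒ q·9+(1-q)·0 = q·4+(1-q)·3 ⇒ q(5) = (1-q)(3) ⇒ q = 3/8
P2 indiff ⇒ p·5+(1-p)·6 = p·3+(1-p)·9 ⇒ p(2) = (1-p)(3) ⇒ p = 3/5

(p,q) = (3/5, 3/8)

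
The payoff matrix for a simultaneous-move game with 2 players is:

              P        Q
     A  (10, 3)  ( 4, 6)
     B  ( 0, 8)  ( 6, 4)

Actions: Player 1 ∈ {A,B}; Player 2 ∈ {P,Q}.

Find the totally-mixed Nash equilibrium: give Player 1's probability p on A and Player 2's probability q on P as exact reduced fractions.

P1 indiff ⇒ q·10+(1-q)·4 = q·0+(1-q)·6 ⇒ q(10) = (1-q)(2) ⇒ q = 1/6
P2 indiff ⇒ p·3+(1-p)·8 = p·6+(1-p)·4 ⇒ p(-3) = (1-p)(-4) ⇒ p = 4/7

P1 mixes 4/7 on A; P2 mixes 1/6 on P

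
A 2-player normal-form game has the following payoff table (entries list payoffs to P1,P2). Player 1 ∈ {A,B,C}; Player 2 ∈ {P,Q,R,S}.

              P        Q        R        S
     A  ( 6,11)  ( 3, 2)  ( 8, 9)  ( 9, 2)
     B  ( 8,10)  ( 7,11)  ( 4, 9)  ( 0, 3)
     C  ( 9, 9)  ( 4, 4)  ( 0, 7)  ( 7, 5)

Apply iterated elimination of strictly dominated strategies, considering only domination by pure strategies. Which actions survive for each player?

P2 drop R (P beats it: A:11>9 B:10>9 C:9>7)
P2 drop S (P beats it: A:11>2 B:10>3 C:9>5)
P1 drop A (B beats it: P:8>6 Q:7>3)
P1→{B,C} P2→{P,Q}

Remaining: P1:{B,C} P2:{P,Q}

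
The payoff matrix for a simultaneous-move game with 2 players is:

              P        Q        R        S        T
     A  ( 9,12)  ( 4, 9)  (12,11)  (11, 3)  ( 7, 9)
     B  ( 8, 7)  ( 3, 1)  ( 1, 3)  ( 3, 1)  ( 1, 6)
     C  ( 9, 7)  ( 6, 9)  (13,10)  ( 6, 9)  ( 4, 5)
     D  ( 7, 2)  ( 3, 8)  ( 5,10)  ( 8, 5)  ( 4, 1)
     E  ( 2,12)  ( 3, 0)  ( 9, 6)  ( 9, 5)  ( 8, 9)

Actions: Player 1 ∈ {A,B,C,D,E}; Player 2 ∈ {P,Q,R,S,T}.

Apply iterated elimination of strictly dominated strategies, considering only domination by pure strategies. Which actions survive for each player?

P1 drop B (A beats it: P:9>8 Q:4>3 R:12>1 S:11>3 T:7>1)
P1 drop D (A beats it: P:9>7 Q:4>3 R:12>5 S:11>8 T:7>4)
P2 drop Q (R beats it: A:11>9 C:10>9 E:6>0)
P2 drop S (R beats it: A:11>3 C:10>9 E:6>5)
P2 drop T (P beats it: A:12>9 C:7>5 E:12>9)
P1 drop E (A beats it: P:9>2 R:12>9)
P1→{A,C} P2→{P,R}

Remaining: P1:{A,C} P2:{P,R}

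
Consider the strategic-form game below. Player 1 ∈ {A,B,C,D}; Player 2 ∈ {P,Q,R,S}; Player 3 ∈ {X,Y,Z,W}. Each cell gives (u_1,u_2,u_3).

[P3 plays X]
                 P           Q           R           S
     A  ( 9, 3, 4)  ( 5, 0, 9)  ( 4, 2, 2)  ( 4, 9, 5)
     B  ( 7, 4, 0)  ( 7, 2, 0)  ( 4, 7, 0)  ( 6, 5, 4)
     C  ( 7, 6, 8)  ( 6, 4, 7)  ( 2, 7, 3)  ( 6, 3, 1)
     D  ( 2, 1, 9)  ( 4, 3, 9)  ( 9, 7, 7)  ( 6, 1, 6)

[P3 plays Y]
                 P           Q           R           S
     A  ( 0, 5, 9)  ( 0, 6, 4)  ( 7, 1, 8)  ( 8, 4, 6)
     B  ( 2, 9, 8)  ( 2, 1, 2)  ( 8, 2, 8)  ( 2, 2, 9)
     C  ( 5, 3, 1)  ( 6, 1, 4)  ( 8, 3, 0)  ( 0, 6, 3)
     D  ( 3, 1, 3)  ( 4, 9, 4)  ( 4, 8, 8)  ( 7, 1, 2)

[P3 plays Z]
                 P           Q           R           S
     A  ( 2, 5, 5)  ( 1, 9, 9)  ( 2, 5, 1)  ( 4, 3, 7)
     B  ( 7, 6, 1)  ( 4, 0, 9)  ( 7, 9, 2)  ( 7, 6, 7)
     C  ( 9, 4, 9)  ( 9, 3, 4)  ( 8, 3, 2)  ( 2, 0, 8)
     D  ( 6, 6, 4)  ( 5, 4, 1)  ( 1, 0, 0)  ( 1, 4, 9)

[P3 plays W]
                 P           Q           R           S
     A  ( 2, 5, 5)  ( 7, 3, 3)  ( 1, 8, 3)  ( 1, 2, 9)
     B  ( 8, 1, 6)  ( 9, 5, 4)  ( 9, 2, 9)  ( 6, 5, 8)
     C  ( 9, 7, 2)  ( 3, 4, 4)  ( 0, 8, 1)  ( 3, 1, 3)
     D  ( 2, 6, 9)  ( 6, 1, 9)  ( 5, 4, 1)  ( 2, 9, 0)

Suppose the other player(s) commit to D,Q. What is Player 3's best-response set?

argmax u_3 = {X,W}

u_3(X vs D,Q) = 9
u_3(Y vs D,Q) = 4
u_3(Z vs D,Q) = 1
u_3(W vs D,Q) = 9
max payoff 9 at {X,W}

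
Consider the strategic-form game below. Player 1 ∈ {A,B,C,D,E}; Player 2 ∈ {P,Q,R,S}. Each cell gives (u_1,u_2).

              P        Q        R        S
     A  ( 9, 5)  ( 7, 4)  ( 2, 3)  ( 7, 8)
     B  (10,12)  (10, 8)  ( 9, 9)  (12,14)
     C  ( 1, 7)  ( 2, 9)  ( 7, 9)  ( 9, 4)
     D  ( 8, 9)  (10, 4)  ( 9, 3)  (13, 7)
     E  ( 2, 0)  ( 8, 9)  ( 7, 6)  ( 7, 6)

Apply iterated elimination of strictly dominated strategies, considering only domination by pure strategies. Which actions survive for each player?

P1 drop A (B beats it: P:10>9 Q:10>7 R:9>2 S:12>7)
P1 drop C (B beats it: P:10>1 Q:10>2 R:9>7 S:12>9)
P1 drop E (B beats it: P:10>2 Q:10>8 R:9>7 S:12>7)
P2 drop Q (P beats it: B:12>8 D:9>4)
P2 drop R (P beats it: B:12>9 D:9>3)
P1→{B,D} P2→{P,S}

Remaining: P1:{B,D} P2:{P,S}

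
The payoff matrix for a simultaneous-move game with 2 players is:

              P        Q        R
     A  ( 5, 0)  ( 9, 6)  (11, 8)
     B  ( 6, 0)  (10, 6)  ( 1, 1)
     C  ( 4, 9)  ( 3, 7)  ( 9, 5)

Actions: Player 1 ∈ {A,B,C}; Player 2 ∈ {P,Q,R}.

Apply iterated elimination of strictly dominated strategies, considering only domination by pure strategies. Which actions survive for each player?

IESDS → P1:{A,B} P2:{Q,R}

P1 drop C (A beats it: P:5>4 Q:9>3 R:11>9)
P2 drop P (Q beats it: A:6>0 B:6>0)
P1→{A,B} P2→{Q,R}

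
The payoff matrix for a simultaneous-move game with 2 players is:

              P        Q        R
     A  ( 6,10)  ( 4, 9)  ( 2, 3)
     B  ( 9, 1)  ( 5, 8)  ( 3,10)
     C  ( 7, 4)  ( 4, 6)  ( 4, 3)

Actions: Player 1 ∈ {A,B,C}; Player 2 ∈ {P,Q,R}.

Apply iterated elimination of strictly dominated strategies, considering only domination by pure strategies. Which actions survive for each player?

P1 drop A (B beats it: P:9>6 Q:5>4 R:3>2)
P2 drop P (Q beats it: B:8>1 C:6>4)
P1→{B,C} P2→{Q,R}

Remaining: P1:{B,C} P2:{Q,R}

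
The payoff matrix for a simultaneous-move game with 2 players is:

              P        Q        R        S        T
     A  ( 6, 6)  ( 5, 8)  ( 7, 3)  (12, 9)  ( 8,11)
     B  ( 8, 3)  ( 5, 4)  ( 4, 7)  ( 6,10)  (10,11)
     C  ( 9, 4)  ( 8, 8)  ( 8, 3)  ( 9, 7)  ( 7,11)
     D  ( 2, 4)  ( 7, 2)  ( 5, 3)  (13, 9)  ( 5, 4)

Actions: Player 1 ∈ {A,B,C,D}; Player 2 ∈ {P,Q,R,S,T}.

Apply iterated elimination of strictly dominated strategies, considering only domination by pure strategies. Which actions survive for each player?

P2 drop P (S beats it: A:9>6 B:10>3 C:7>4 D:9>4)
P2 drop Q (T beats it: A:11>8 B:11>4 C:11>8 D:4>2)
P2 drop R (S beats it: A:9>3 B:10>7 C:7>3 D:9>3)
P1 drop C (A beats it: S:12>9 T:8>7)
P1→{A,B,D} P2→{S,T}

IESDS → P1:{A,B,D} P2:{S,T}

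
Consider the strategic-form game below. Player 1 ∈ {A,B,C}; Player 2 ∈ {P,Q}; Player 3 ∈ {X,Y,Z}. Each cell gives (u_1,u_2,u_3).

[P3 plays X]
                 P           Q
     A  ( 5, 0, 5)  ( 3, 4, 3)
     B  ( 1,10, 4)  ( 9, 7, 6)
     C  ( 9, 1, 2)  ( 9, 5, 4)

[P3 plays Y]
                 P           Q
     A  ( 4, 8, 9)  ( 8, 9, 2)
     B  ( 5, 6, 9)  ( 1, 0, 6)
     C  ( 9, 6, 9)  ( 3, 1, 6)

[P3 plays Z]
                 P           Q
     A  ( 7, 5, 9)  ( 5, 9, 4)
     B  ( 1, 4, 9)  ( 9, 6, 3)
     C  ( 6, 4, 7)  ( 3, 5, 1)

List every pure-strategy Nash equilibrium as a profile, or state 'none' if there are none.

(A,P,X): not NE [P1→C gives 9>5; P2→Q gives 4>0; P3→Z gives 9>5]
(A,P,Y): not NE [P1→C gives 9>4; P2→Q gives 9>8]
(A,P,Z): not NE [P2→Q gives 9>5]
(A,Q,X): not NE [P1→C gives 9>3; P3→Z gives 4>3]
(A,Q,Y): not NE [P3→Z gives 4>2]
(A,Q,Z): not NE [P1→B gives 9>5]
(B,P,X): not NE [P1→C gives 9>1; P3→Z gives 9>4]
(B,P,Y): not NE [P1→C gives 9>5]
(B,P,Z): not NE [P1→A gives 7>1; P2→Q gives 6>4]
(B,Q,X): not NE [P2→P gives 10>7]
(B,Q,Y): not NE [P1→A gives 8>1; P2→P gives 6>0]
(B,Q,Z): not NE [P3→Y gives 6>3]
(C,P,X): not NE [P2→Q gives 5>1; P3→Y gives 9>2]
(C,P,Y): NE
(C,P,Z): not NE [P1→A gives 7>6; P2→Q gives 5>4; P3→Y gives 9>7]
(C,Q,X): not NE [P3→Y gives 6>4]
(C,Q,Y): not NE [P1→A gives 8>3; P2→P gives 6>1]
(C,Q,Z): not NE [P1→B gives 9>3; P3→Y gives 6>1]

Nash profiles: (C,P,Y)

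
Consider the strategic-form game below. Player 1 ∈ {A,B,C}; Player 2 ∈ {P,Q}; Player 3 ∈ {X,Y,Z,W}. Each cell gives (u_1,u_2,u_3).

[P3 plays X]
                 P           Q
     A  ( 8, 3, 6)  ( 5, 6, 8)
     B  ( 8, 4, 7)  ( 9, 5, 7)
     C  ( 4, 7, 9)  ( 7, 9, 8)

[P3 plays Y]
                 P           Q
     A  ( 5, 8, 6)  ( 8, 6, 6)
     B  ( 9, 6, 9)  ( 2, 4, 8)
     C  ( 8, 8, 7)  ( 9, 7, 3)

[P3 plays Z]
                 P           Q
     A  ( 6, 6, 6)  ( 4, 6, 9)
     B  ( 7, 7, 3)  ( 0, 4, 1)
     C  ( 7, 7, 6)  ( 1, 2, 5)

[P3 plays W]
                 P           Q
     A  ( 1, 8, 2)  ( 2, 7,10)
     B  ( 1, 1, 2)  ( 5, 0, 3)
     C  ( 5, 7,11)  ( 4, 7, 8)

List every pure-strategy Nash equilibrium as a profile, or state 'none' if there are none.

(A,P,X): not NE [P2→Q gives 6>3]
(A,P,Y): not NE [P1→B gives 9>5]
(A,P,Z): not NE [P1→C gives 7>6]
(A,P,W): not NE [P1→C gives 5>1; P3→Z gives 6>2]
(A,Q,X): not NE [P1→B gives 9>5; P3→W gives 10>8]
(A,Q,Y): not NE [P1→C gives 9>8; P2→P gives 8>6; P3→W gives 10>6]
(A,Q,Z): not NE [P3→W gives 10>9]
(A,Q,W): not NE [P1→B gives 5>2; P2→P gives 8>7]
(B,P,X): not NE [P2→Q gives 5>4; P3→Y gives 9>7]
(B,P,Y): NE
(B,P,Z): not NE [P3→Y gives 9>3]
(B,P,W): not NE [P1→C gives 5>1; P3→Y gives 9>2]
(B,Q,X): not NE [P3→Y gives 8>7]
(B,Q,Y): not NE [P1→C gives 9>2; P2→P gives 6>4]
(B,Q,Z): not NE [P1→A gives 4>0; P2→P gives 7>4; P3→Y gives 8>1]
(B,Q,W): not NE [P2→P gives 1>0; P3→Y gives 8>3]
(C,P,X): not NE [P1→B gives 8>4; P2→Q gives 9>7; P3→W gives 11>9]
(C,P,Y): not NE [P1→B gives 9>8; P3→W gives 11>7]
(C,P,Z): not NE [P3→W gives 11>6]
(C,P,W): NE
(C,Q,X): not NE [P1→B gives 9>7]
(C,Q,Y): not NE [P2→P gives 8>7; P3→W gives 8>3]
(C,Q,Z): not NE [P1→A gives 4>1; P2→P gives 7>2; P3→W gives 8>5]
(C,Q,W): not NE [P1→B gives 5>4]

Nash profiles: (B,P,Y), (C,P,W)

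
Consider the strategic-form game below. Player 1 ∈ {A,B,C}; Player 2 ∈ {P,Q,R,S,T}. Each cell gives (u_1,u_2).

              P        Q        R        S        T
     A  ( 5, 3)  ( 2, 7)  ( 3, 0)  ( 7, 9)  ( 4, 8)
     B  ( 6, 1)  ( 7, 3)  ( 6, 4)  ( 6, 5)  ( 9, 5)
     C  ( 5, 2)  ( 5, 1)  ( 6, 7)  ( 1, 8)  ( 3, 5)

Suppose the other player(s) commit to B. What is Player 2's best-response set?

argmax u_2 = {S,T}

u_2(P vs B) = 1
u_2(Q vs B) = 3
u_2(R vs B) = 4
u_2(S vs B) = 5
u_2(T vs B) = 5
max payoff 5 at {S,T}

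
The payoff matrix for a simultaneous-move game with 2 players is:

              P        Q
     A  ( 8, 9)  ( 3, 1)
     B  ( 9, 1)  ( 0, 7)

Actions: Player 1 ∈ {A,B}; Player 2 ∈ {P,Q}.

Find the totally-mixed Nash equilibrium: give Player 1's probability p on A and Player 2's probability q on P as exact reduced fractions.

p=3/7, q=3/4

P1 indiff ⇒ q·8+(1-q)·3 = q·9+(1-q)·0 ⇒ q(-1) = (1-q)(-3) ⇒ q = 3/4
P2 indiff ⇒ p·9+(1-p)·1 = p·1+(1-p)·7 ⇒ p(8) = (1-p)(6) ⇒ p = 3/7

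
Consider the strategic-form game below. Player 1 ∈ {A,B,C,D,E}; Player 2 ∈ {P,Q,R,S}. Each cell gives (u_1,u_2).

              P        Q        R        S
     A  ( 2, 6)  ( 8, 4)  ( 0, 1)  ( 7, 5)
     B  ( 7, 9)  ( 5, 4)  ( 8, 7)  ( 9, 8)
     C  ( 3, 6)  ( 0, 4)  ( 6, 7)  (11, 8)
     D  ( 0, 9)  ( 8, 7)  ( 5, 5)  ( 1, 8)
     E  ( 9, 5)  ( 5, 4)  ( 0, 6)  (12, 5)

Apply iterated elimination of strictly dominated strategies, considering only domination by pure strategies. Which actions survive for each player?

P2 drop Q (P beats it: A:6>4 B:9>4 C:6>4 D:9>7 E:5>4)
P1 drop A (B beats it: P:7>2 R:8>0 S:9>7)
P1 drop D (B beats it: P:7>0 R:8>5 S:9>1)
P1→{B,C,E} P2→{P,R,S}

Survivors P1:{B,C,E} P2:{P,R,S}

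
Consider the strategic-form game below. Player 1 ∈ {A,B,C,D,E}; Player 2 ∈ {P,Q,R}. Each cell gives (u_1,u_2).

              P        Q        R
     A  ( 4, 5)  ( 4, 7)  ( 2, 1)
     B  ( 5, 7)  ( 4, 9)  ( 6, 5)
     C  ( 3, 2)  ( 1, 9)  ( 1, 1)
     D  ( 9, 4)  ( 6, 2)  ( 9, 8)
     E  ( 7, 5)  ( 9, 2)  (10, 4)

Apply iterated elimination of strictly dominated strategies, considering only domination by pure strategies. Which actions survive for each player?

P1 drop A (D beats it: P:9>4 Q:6>4 R:9>2)
P1 drop B (D beats it: P:9>5 Q:6>4 R:9>6)
P1 drop C (D beats it: P:9>3 Q:6>1 R:9>1)
P2 drop Q (P beats it: D:4>2 E:5>2)
P1→{D,E} P2→{P,R}

Survivors P1:{D,E} P2:{P,R}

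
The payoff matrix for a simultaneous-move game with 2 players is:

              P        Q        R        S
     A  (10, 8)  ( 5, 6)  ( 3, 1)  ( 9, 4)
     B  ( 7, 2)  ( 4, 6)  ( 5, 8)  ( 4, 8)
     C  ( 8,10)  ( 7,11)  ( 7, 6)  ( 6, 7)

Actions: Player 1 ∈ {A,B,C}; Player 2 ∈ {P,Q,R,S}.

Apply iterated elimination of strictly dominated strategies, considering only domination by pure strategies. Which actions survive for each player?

Survivors P1:{A,C} P2:{P,Q}

P1 drop B (C beats it: P:8>7 Q:7>4 R:7>5 S:6>4)
P2 drop R (P beats it: A:8>1 C:10>6)
P2 drop S (P beats it: A:8>4 C:10>7)
P1→{A,C} P2→{P,Q}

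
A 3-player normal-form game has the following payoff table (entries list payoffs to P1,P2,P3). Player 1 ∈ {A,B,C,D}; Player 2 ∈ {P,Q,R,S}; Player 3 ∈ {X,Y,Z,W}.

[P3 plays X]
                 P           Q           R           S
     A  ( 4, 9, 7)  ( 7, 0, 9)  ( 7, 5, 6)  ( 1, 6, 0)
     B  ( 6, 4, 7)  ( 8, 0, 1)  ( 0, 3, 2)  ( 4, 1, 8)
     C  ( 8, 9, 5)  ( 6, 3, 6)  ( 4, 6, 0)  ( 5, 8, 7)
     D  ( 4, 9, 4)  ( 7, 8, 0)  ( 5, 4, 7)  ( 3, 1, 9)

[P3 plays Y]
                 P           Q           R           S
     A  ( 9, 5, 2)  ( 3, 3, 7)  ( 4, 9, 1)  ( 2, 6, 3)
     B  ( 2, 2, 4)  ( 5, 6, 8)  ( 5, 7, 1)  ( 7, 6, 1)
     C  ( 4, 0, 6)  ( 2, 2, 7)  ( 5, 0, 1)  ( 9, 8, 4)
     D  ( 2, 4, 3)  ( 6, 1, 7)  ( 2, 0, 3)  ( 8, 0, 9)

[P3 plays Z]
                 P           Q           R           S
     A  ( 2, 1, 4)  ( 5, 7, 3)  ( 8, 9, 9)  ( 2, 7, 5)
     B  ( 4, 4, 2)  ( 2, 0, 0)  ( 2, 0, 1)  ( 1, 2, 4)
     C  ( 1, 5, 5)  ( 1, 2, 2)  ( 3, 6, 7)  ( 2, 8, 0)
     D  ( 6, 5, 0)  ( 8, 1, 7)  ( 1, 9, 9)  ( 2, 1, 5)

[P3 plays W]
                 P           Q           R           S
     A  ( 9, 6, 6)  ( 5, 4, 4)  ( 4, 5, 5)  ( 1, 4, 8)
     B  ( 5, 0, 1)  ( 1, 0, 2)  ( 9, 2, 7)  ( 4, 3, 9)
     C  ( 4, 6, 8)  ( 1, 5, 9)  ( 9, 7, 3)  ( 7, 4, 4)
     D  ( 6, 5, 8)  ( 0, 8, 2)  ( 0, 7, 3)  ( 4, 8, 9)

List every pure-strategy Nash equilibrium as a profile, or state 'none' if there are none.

(A,P,X): not NE [P1→C gives 8>4]
(A,P,Y): not NE [P2→R gives 9>5; P3→X gives 7>2]
(A,P,Z): not NE [P1→D gives 6>2; P2→R gives 9>1; P3→X gives 7>4]
(A,P,W): not NE [P3→X gives 7>6]
(A,Q,X): not NE [P1→B gives 8>7; P2→P gives 9>0]
(A,Q,Y): not NE [P1→D gives 6>3; P2→R gives 9>3; P3→X gives 9>7]
(A,Q,Z): not NE [P1→D gives 8>5; P2→R gives 9>7; P3→X gives 9>3]
(A,Q,W): not NE [P2→P gives 6>4; P3→X gives 9>4]
(A,R,X): not NE [P2→P gives 9>5; P3→Z gives 9>6]
(A,R,Y): not NE [P1→C gives 5>4; P3→Z gives 9>1]
(A,R,Z): NE
(A,R,W): not NE [P1→C gives 9>4; P2→P gives 6>5; P3→Z gives 9>5]
(A,S,X): not NE [P1→C gives 5>1; P2→P gives 9>6; P3→W gives 8>0]
(A,S,Y): not NE [P1→C gives 9>2; P2→R gives 9>6; P3→W gives 8>3]
(A,S,Z): not NE [P2→R gives 9>7; P3→W gives 8>5]
(A,S,W): not NE [P1→C gives 7>1; P2→P gives 6>4]
(B,P,X): not NE [P1→C gives 8>6]
(B,P,Y): not NE [P1→A gives 9>2; P2→R gives 7>2; P3→X gives 7>4]
(B,P,Z): not NE [P1→D gives 6>4; P3→X gives 7>2]
(B,P,W): not NE [P1→A gives 9>5; P2→S gives 3>0; P3→X gives 7>1]
(B,Q,X): not NE [P2→P gives 4>0; P3→Y gives 8>1]
(B,Q,Y): not NE [P1→D gives 6>5; P2→R gives 7>6]
(B,Q,Z): not NE [P1→D gives 8>2; P2→P gives 4>0; P3→Y gives 8>0]
(B,Q,W): not NE [P1→A gives 5>1; P2→S gives 3>0; P3→Y gives 8>2]
(B,R,X): not NE [P1→A gives 7>0; P2→P gives 4>3; P3→W gives 7>2]
(B,R,Y): not NE [P3→W gives 7>1]
(B,R,Z): not NE [P1→A gives 8>2; P2→P gives 4>0; P3→W gives 7>1]
(B,R,W): not NE [P2→S gives 3>2]
(B,S,X): not NE [P1→C gives 5>4; P2→P gives 4>1; P3→W gives 9>8]
(B,S,Y): not NE [P1→C gives 9>7; P2→R gives 7>6; P3→W gives 9>1]
(B,S,Z): not NE [P1→D gives 2>1; P2→P gives 4>2; P3→W gives 9>4]
(B,S,W): not NE [P1→C gives 7>4]
(C,P,X): not NE [P3→W gives 8>5]
(C,P,Y): not NE [P1→A gives 9>4; P2→S gives 8>0; P3→W gives 8>6]
(C,P,Z): not NE [P1→D gives 6>1; P2→S gives 8>5; P3→W gives 8>5]
(C,P,W): not NE [P1→A gives 9>4; P2→R gives 7>6]
(C,Q,X): not NE [P1→B gives 8>6; P2→P gives 9>3; P3→W gives 9>6]
(C,Q,Y): not NE [P1→D gives 6>2; P2→S gives 8>2; P3→W gives 9>7]
(C,Q,Z): not NE [P1→D gives 8>1; P2→S gives 8>2; P3→W gives 9>2]
(C,Q,W): not NE [P1→A gives 5>1; P2→R gives 7>5]
(C,R,X): not NE [P1→A gives 7>4; P2→P gives 9>6; P3→Z gives 7>0]
(C,R,Y): not NE [P2→S gives 8>0; P3→Z gives 7>1]
(C,R,Z): not NE [P1→A gives 8>3; P2→S gives 8>6]
(C,R,W): not NE [P3→Z gives 7>3]
(C,S,X): not NE [P2→P gives 9>8]
(C,S,Y): not NE [P3→X gives 7>4]
(C,S,Z): not NE [P3→X gives 7>0]
(C,S,W): not NE [P2→R gives 7>4; P3→X gives 7>4]
(D,P,X): not NE [P1→C gives 8>4; P3→W gives 8>4]
(D,P,Y): not NE [P1→A gives 9>2; P3→W gives 8>3]
(D,P,Z): not NE [P2→R gives 9>5; P3→W gives 8>0]
(D,P,W): not NE [P1→A gives 9>6; P2→S gives 8>5]
(D,Q,X): not NE [P1→B gives 8>7; P2→P gives 9>8; P3→Z gives 7>0]
(D,Q,Y): not NE [P2→P gives 4>1]
(D,Q,Z): not NE [P2→R gives 9>1]
(D,Q,W): not NE [P1→A gives 5>0; P3→Z gives 7>2]
(D,R,X): not NE [P1→A gives 7>5; P2→P gives 9>4; P3→Z gives 9>7]
(D,R,Y): not NE [P1→C gives 5>2; P2→P gives 4>0; P3→Z gives 9>3]
(D,R,Z): not NE [P1→A gives 8>1]
(D,R,W): not NE [P1→C gives 9>0; P2→S gives 8>7; P3→Z gives 9>3]
(D,S,X): not NE [P1→C gives 5>3; P2→P gives 9>1]
(D,S,Y): not NE [P1→C gives 9>8; P2→P gives 4>0]
(D,S,Z): not NE [P2→R gives 9>1; P3→W gives 9>5]
(D,S,W): not NE [P1→C gives 7>4]

Nash profiles: (A,R,Z)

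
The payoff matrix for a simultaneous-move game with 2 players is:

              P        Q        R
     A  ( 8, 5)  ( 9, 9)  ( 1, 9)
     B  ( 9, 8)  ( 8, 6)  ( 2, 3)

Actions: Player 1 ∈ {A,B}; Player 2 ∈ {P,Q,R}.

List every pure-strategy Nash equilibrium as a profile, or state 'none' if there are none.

(A,P): not NE [P1→B gives 9>8; P2→R gives 9>5]
(A,Q): NE
(A,R): not NE [P1→B gives 2>1]
(B,P): NE
(B,Q): not NE [P1→A gives 9>8; P2→P gives 8>6]
(B,R): not NE [P2→P gives 8>3]

PSNE = {(A,Q), (B,P)}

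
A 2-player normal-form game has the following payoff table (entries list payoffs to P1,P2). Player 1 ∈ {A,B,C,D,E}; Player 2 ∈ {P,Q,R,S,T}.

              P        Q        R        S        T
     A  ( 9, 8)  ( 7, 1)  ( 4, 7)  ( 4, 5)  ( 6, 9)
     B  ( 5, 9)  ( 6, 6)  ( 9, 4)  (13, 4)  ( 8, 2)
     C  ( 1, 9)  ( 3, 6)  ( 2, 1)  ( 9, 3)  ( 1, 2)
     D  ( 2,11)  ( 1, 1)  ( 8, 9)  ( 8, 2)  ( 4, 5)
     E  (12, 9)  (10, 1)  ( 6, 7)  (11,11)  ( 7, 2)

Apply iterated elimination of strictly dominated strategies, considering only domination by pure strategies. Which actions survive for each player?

P1 drop A (E beats it: P:12>9 Q:10>7 R:6>4 S:11>4 T:7>6)
P1 drop C (B beats it: P:5>1 Q:6>3 R:9>2 S:13>9 T:8>1)
P1 drop D (B beats it: P:5>2 Q:6>1 R:9>8 S:13>8 T:8>4)
P2 drop Q (P beats it: B:9>6 E:9>1)
P2 drop R (P beats it: B:9>4 E:9>7)
P2 drop T (P beats it: B:9>2 E:9>2)
P1→{B,E} P2→{P,S}

Remaining: P1:{B,E} P2:{P,S}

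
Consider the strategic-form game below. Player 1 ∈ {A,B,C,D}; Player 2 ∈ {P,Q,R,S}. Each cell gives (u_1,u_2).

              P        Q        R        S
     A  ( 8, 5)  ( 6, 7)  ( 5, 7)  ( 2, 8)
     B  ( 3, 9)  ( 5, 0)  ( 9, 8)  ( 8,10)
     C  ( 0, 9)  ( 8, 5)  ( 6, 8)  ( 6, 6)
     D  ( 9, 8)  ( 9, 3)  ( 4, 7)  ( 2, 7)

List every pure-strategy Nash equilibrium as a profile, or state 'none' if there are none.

PSNE = {(B,S), (D,P)}

(A,P): not NE [P1→D gives 9>8; P2→S gives 8>5]
(A,Q): not NE [P1→D gives 9>6; P2→S gives 8>7]
(A,R): not NE [P1→B gives 9>5; P2→S gives 8>7]
(A,S): not NE [P1→B gives 8>2]
(B,P): not NE [P1→D gives 9>3; P2→S gives 10>9]
(B,Q): not NE [P1→D gives 9>5; P2→S gives 10>0]
(B,R): not NE [P2→S gives 10>8]
(B,S): NE
(C,P): not NE [P1→D gives 9>0]
(C,Q): not NE [P1→D gives 9>8; P2→P gives 9>5]
(C,R): not NE [P1→B gives 9>6; P2→P gives 9>8]
(C,S): not NE [P1→B gives 8>6; P2→P gives 9>6]
(D,P): NE
(D,Q): not NE [P2→P gives 8>3]
(D,R): not NE [P1→B gives 9>4; P2→P gives 8>7]
(D,S): not NE [P1→B gives 8>2; P2→P gives 8>7]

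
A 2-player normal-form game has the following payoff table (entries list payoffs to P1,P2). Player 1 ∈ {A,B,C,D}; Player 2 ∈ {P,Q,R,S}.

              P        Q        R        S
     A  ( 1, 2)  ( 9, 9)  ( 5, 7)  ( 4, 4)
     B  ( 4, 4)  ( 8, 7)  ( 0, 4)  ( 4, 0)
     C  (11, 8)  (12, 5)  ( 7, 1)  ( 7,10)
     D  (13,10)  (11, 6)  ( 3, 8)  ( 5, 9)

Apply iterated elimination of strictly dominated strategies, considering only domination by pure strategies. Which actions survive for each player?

Survivors P1:{C,D} P2:{P,S}

P1 drop A (C beats it: P:11>1 Q:12>9 R:7>5 S:7>4)
P1 drop B (C beats it: P:11>4 Q:12>8 R:7>0 S:7>4)
P2 drop Q (P beats it: C:8>5 D:10>6)
P2 drop R (P beats it: C:8>1 D:10>8)
P1→{C,D} P2→{P,S}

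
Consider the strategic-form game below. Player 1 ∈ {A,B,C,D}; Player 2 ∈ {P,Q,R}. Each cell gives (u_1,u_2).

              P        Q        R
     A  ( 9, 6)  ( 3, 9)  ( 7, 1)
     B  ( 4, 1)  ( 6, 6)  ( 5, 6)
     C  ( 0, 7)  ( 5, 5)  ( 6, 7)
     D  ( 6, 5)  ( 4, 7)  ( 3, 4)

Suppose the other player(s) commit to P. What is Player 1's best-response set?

u_1(A vs P) = 9
u_1(B vs P) = 4
u_1(C vs P) = 0
u_1(D vs P) = 6
max payoff 9 at {A}

argmax u_1 = {A}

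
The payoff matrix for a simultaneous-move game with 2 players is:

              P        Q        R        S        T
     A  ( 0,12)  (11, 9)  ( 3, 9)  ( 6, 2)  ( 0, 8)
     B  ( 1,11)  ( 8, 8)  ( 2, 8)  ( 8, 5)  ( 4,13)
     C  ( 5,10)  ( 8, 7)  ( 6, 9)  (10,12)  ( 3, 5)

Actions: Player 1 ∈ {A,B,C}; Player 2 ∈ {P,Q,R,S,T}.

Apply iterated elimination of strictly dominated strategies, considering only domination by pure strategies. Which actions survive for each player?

Remaining: P1:{B,C} P2:{P,S,T}

P2 drop Q (P beats it: A:12>9 B:11>8 C:10>7)
P1 drop A (C beats it: P:5>0 R:6>3 S:10>6 T:3>0)
P2 drop R (P beats it: B:11>8 C:10>9)
P1→{B,C} P2→{P,S,T}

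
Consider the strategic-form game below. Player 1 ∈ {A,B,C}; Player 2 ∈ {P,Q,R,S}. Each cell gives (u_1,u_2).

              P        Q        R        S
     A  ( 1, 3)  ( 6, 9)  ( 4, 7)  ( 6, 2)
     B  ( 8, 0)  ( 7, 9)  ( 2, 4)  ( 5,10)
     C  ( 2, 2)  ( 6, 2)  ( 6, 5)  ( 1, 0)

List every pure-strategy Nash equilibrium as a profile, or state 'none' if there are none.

Nash profiles: (C,R)

(A,P): not NE [P1→B gives 8>1; P2→Q gives 9>3]
(A,Q): not NE [P1→B gives 7>6]
(A,R): not NE [P1→C gives 6>4; P2→Q gives 9>7]
(A,S): not NE [P2→Q gives 9>2]
(B,P): not NE [P2→S gives 10>0]
(B,Q): not NE [P2→S gives 10>9]
(B,R): not NE [P1→C gives 6>2; P2→S gives 10>4]
(B,S): not NE [P1→A gives 6>5]
(C,P): not NE [P1→B gives 8>2; P2→R gives 5>2]
(C,Q): not NE [P1→B gives 7>6; P2→R gives 5>2]
(C,R): NE
(C,S): not NE [P1→A gives 6>1; P2→R gives 5>0]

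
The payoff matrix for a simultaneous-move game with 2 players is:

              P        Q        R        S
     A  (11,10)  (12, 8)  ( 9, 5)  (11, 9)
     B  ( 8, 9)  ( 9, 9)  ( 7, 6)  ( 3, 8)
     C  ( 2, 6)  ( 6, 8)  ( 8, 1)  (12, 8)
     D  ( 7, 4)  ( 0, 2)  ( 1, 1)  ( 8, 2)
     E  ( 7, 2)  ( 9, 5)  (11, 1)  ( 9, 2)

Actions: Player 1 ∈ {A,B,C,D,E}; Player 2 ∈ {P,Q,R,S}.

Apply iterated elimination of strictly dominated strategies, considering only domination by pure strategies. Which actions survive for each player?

Survivors P1:{A,C} P2:{P,Q,S}

P1 drop B (A beats it: P:11>8 Q:12>9 R:9>7 S:11>3)
P1 drop D (A beats it: P:11>7 Q:12>0 R:9>1 S:11>8)
P2 drop R (P beats it: A:10>5 C:6>1 E:2>1)
P1 drop E (A beats it: P:11>7 Q:12>9 S:11>9)
P1→{A,C} P2→{P,Q,S}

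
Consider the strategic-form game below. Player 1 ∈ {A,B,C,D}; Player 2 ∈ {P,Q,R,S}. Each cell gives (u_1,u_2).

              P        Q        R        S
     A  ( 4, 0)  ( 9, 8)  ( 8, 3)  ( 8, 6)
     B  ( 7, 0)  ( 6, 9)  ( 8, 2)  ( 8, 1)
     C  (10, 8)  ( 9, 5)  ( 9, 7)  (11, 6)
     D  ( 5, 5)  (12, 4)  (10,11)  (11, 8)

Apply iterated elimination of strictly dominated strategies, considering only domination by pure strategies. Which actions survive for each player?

Survivors P1:{C,D} P2:{P,R}

P1 drop A (D beats it: P:5>4 Q:12>9 R:10>8 S:11>8)
P1 drop B (C beats it: P:10>7 Q:9>6 R:9>8 S:11>8)
P2 drop Q (P beats it: C:8>5 D:5>4)
P2 drop S (R beats it: C:7>6 D:11>8)
P1→{C,D} P2→{P,R}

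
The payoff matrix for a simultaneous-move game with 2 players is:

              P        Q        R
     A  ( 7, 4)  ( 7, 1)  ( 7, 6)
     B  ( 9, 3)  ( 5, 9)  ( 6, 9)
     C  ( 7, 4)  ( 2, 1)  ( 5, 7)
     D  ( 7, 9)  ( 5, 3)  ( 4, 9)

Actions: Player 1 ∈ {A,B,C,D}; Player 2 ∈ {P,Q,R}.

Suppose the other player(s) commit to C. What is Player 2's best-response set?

P2 best: {R}

u_2(P vs C) = 4
u_2(Q vs C) = 1
u_2(R vs C) = 7
max payoff 7 at {R}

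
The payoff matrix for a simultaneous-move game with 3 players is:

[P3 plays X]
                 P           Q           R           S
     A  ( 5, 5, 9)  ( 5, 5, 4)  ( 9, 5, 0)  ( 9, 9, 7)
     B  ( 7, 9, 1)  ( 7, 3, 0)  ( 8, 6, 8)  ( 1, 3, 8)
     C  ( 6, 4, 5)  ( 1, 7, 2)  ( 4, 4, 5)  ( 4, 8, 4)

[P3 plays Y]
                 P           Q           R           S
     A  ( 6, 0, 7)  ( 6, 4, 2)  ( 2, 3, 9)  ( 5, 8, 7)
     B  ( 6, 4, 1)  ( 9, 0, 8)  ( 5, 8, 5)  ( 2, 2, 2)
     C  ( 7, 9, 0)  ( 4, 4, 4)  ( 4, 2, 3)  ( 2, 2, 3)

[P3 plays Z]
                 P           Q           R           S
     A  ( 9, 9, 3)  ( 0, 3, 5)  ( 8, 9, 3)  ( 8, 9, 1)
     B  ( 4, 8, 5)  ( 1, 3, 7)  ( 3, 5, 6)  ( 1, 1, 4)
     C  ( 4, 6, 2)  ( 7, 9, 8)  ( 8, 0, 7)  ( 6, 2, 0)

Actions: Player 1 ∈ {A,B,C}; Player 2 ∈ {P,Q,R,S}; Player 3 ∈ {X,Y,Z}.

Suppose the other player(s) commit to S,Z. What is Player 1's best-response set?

u_1(A vs S,Z) = 8
u_1(B vs S,Z) = 1
u_1(C vs S,Z) = 6
max payoff 8 at {A}

argmax u_1 = {A}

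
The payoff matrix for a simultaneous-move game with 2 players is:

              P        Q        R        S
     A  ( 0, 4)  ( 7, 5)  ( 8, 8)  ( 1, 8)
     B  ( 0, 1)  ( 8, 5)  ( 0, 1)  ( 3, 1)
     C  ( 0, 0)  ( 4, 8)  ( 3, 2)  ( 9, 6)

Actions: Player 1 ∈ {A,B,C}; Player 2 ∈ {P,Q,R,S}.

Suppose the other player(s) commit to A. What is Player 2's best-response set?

BR_2 = {R,S}

u_2(P vs A) = 4
u_2(Q vs A) = 5
u_2(R vs A) = 8
u_2(S vs A) = 8
max payoff 8 at {R,S}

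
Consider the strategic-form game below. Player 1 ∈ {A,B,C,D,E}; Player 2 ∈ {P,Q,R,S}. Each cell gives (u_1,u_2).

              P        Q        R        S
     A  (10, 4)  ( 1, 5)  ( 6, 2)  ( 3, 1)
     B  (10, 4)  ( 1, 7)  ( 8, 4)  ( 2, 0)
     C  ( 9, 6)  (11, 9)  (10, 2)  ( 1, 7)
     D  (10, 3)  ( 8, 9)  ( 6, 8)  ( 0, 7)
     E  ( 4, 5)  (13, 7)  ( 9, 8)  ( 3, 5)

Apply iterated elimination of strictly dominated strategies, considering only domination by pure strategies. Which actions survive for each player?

P2 drop P (Q beats it: A:5>4 B:7>4 C:9>6 D:9>3 E:7>5)
P1 drop B (E beats it: Q:13>1 R:9>8 S:3>2)
P1 drop D (C beats it: Q:11>8 R:10>6 S:1>0)
P2 drop S (Q beats it: A:5>1 C:9>7 E:7>5)
P1 drop A (C beats it: Q:11>1 R:10>6)
P1→{C,E} P2→{Q,R}

IESDS → P1:{C,E} P2:{Q,R}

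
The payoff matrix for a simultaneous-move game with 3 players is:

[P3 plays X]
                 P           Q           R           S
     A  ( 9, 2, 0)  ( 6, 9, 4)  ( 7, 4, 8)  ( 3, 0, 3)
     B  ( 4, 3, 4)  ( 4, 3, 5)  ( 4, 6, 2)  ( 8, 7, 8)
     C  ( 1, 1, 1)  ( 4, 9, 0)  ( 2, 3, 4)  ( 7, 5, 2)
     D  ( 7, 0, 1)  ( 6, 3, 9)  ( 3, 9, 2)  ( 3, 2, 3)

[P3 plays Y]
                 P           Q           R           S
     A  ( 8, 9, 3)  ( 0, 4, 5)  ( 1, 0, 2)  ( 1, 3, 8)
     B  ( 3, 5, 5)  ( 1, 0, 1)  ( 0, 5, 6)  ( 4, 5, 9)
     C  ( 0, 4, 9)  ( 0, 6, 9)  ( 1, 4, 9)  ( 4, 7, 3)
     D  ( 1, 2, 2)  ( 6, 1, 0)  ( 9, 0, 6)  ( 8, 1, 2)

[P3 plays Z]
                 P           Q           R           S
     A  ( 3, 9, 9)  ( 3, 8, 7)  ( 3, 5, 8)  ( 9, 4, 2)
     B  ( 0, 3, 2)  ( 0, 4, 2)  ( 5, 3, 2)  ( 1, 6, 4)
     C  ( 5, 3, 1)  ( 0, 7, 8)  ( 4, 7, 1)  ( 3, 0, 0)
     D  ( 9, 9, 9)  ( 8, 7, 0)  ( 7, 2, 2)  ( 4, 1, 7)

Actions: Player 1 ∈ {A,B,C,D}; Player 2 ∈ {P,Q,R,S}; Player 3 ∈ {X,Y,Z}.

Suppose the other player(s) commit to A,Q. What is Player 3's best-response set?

u_3(X vs A,Q) = 4
u_3(Y vs A,Q) = 5
u_3(Z vs A,Q) = 7
max payoff 7 at {Z}

argmax u_3 = {Z}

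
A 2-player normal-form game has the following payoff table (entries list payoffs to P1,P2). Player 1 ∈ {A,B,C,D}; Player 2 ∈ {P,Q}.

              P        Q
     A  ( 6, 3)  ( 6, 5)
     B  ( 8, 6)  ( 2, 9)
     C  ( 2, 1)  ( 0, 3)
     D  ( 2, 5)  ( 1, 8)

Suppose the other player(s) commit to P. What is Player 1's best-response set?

P1 best: {B}

u_1(A vs P) = 6
u_1(B vs P) = 8
u_1(C vs P) = 2
u_1(D vs P) = 2
max payoff 8 at {B}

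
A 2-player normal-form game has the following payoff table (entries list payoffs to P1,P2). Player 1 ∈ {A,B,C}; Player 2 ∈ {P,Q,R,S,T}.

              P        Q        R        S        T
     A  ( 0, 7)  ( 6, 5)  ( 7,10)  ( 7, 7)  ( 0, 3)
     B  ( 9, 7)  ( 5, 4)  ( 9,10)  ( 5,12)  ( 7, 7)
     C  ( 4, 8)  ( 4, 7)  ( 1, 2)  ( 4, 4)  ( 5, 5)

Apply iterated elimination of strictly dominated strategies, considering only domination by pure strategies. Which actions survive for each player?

Survivors P1:{A,B} P2:{R,S}

P1 drop C (B beats it: P:9>4 Q:5>4 R:9>1 S:5>4 T:7>5)
P2 drop P (R beats it: A:10>7 B:10>7)
P2 drop Q (R beats it: A:10>5 B:10>4)
P2 drop T (R beats it: A:10>3 B:10>7)
P1→{A,B} P2→{R,S}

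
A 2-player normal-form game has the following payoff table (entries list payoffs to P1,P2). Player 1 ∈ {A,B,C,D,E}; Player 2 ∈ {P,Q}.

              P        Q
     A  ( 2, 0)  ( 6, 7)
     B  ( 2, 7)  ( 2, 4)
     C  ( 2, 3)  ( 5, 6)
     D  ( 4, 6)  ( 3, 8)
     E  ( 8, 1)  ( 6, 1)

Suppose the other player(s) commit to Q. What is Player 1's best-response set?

argmax u_1 = {A,E}

u_1(A vs Q) = 6
u_1(B vs Q) = 2
u_1(C vs Q) = 5
u_1(D vs Q) = 3
u_1(E vs Q) = 6
max payoff 6 at {A,E}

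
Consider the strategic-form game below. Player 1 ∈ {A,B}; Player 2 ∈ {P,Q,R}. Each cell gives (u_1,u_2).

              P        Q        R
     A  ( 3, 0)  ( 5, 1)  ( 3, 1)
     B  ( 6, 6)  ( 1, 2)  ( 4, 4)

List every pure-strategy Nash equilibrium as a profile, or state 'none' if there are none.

(A,P): not NE [P1→B gives 6>3; P2→R gives 1>0]
(A,Q): NE
(A,R): not NE [P1→B gives 4>3]
(B,P): NE
(B,Q): not NE [P1→A gives 5>1; P2→P gives 6>2]
(B,R): not NE [P2→P gives 6>4]

Nash profiles: (A,Q), (B,P)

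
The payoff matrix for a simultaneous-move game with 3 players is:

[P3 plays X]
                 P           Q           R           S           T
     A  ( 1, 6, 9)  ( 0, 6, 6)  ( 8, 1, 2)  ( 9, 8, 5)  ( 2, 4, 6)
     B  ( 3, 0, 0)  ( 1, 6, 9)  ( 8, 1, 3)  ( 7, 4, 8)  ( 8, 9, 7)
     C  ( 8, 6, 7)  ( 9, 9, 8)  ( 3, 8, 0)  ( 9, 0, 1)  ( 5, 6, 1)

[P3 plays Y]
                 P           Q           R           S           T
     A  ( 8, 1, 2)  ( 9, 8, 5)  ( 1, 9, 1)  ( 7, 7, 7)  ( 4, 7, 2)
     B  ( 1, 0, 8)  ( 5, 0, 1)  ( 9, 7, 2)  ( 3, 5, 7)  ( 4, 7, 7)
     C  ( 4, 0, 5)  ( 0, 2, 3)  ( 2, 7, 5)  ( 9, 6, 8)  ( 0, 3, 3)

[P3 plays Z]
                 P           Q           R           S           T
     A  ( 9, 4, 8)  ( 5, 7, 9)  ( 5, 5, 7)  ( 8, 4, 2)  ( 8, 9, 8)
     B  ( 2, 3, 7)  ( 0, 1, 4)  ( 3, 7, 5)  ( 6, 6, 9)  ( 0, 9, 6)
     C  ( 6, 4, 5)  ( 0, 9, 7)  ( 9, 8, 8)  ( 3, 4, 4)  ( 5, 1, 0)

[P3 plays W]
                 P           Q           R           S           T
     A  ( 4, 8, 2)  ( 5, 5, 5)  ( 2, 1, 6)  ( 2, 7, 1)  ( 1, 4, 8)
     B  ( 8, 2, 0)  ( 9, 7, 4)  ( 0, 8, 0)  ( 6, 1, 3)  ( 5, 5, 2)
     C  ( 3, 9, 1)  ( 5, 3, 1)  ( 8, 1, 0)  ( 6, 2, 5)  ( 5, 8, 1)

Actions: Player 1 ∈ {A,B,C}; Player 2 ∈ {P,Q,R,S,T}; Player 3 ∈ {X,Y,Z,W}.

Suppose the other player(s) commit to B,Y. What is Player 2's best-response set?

BR_2 = {R,T}

u_2(P vs B,Y) = 0
u_2(Q vs B,Y) = 0
u_2(R vs B,Y) = 7
u_2(S vs B,Y) = 5
u_2(T vs B,Y) = 7
max payoff 7 at {R,T}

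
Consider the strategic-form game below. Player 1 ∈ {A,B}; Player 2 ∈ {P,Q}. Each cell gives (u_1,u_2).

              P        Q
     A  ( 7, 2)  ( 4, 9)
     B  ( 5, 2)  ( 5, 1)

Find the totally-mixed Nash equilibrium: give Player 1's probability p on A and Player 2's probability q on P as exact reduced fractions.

P1 indiff ⇒ q·7+(1-q)·4 = q·5+(1-q)·5 ⇒ q(2) = (1-q)(1) ⇒ q = 1/3
P2 indiff ⇒ p·2+(1-p)·2 = p·9+(1-p)·1 ⇒ p(-7) = (1-p)(-1) ⇒ p = 1/8

P1 mixes 1/8 on A; P2 mixes 1/3 on P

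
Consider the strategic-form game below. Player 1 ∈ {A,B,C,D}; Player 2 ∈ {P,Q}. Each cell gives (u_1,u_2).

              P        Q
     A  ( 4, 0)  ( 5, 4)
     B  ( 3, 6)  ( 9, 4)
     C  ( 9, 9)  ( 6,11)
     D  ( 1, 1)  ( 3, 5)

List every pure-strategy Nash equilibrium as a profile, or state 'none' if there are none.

(A,P): not NE [P1→C gives 9>4; P2→Q gives 4>0]
(A,Q): not NE [P1→B gives 9>5]
(B,P): not NE [P1→C gives 9>3]
(B,Q): not NE [P2→P gives 6>4]
(C,P): not NE [P2→Q gives 11>9]
(C,Q): not NE [P1→B gives 9>6]
(D,P): not NE [P1→C gives 9>1; P2→Q gives 5>1]
(D,Q): not NE [P1→B gives 9>3]

Equilibria: none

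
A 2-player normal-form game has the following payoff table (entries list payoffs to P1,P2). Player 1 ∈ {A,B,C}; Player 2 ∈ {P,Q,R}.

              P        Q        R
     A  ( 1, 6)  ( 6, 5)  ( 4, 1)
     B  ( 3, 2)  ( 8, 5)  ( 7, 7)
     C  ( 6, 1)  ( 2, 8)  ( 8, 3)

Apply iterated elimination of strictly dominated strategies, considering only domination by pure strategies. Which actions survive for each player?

P1 drop A (B beats it: P:3>1 Q:8>6 R:7>4)
P2 drop P (Q beats it: B:5>2 C:8>1)
P1→{B,C} P2→{Q,R}

Remaining: P1:{B,C} P2:{Q,R}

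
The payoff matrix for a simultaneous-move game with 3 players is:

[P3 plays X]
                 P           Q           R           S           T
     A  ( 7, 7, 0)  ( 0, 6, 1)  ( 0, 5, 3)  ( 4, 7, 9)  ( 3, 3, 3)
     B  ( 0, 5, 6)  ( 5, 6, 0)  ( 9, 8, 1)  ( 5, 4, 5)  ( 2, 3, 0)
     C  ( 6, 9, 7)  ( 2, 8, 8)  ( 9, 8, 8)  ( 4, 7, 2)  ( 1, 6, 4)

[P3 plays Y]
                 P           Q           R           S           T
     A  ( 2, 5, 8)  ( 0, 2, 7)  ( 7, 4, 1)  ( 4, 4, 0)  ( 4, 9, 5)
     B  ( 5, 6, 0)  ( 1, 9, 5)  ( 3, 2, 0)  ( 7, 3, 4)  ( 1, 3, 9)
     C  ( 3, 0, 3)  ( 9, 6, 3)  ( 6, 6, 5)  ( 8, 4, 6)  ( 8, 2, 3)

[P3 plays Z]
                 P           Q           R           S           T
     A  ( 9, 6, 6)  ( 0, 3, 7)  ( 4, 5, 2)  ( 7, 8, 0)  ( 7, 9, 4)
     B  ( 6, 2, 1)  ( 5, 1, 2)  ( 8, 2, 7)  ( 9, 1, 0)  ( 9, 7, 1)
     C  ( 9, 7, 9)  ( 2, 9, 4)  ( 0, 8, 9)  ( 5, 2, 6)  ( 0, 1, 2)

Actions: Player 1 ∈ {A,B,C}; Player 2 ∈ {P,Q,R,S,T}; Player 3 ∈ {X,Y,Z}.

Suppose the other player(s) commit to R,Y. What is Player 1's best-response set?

u_1(A vs R,Y) = 7
u_1(B vs R,Y) = 3
u_1(C vs R,Y) = 6
max payoff 7 at {A}

P1 best: {A}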